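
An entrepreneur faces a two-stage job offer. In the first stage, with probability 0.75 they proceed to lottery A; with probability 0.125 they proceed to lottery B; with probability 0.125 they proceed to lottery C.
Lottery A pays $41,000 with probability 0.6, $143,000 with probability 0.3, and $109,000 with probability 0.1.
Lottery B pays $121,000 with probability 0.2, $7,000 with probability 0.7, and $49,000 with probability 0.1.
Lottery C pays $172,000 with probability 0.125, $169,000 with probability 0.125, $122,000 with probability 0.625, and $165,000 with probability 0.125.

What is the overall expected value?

EV(A) = 0.6 × 41000 + 0.3 × 143000 + 0.1 × 109000 = 24600 + 42900 + 10900 = 78400
EV(B) = 0.2 × 121000 + 0.7 × 7000 + 0.1 × 49000 = 24200 + 4900 + 4900 = 34000
EV(C) = 0.125 × 172000 + 0.125 × 169000 + 0.625 × 122000 + 0.125 × 165000 = 21500 + 21125 + 76250 + 20625 = 139500
Overall = 0.75 × 78400 + 0.125 × 34000 + 0.125 × 139500 = 58800 + 4250 + 17437.5 = 80487.5

$80,487.50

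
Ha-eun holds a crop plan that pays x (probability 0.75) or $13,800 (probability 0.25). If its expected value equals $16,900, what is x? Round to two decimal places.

0.75·x + 0.25·13800 = 16900
0.75·x = 16900 − 3450 = 13450
x = 13450 / 0.75 = 17933.3333

x = $17,933.33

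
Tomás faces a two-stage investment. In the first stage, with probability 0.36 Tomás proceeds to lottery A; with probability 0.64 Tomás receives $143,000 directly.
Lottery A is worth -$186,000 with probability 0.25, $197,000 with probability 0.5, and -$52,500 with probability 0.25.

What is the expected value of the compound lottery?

EV(A) = 0.25 × (-186000) + 0.5 × 197000 + 0.25 × (-52500) = -46500 + 98500 − 13125 = 38875
Branch B: 143000 (certain)
Overall = 0.36 × 38875 + 0.64 × 143000 = 13995 + 91520 = 105515

$105,515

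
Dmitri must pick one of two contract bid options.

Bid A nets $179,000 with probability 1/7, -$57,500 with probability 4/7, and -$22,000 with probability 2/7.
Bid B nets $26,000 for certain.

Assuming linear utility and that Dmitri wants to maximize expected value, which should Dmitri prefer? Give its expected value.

Bid A = 1/7 × 179000 + 4/7 × (-57500) + 2/7 × (-22000) = 25571.4286 − 32857.1429 − 6285.7143 = -13571.4286
Bid B: 26000 (certain)

Bid B ($26,000)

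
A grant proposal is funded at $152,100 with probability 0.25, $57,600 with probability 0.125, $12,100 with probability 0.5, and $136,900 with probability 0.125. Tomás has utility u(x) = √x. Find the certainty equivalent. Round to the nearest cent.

E[u] = 0.25·√152100 + 0.125·√57600 + 0.5·√12100 + 0.125·√136900 = 0.25·390 + 0.125·240 + 0.5·110 + 0.125·370 = 228.75
CE = (228.75)² = 52326.5625

$52,326.56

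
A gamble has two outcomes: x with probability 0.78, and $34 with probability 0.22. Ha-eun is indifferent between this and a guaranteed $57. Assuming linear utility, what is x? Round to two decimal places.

0.78·x + 0.22·34 = 57
0.78·x = 57 − 7.48 = 49.52
x = 49.52 / 0.78 = 63.4872

x = $63.49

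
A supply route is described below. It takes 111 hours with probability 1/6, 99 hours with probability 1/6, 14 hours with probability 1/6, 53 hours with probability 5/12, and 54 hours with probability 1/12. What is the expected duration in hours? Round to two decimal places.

EV = 1/6 × 111 + 1/6 × 99 + 1/6 × 14 + 5/12 × 53 + 1/12 × 54 = 18.5 + 16.5 + 2.3333 + 22.0833 + 4.5 = 63.9167

63.92 hours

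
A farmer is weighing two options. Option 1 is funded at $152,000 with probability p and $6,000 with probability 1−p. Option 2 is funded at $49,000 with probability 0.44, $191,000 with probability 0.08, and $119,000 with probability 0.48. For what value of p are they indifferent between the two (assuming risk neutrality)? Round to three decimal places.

p = 0.602

EV(Option 2) = 0.44 × 49000 + 0.08 × 191000 + 0.48 × 119000 = 21560 + 15280 + 57120 = 93960
p·152000 + (1−p)·6000 = 93960
146000p + 6000 = 93960
p = (93960 − 6000) / 146000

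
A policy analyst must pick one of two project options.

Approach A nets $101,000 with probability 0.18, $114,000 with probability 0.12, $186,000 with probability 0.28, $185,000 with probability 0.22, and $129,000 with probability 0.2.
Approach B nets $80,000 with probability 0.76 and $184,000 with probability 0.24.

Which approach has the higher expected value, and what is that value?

Approach A ($150,440)

Approach A = 0.18 × 101000 + 0.12 × 114000 + 0.28 × 186000 + 0.22 × 185000 + 0.2 × 129000 = 18180 + 13680 + 52080 + 40700 + 25800 = 150440
Approach B = 0.76 × 80000 + 0.24 × 184000 = 60800 + 44160 = 104960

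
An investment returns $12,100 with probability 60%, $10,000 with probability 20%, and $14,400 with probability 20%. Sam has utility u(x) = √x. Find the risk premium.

E[u] = 0.6·√12100 + 0.2·√10000 + 0.2·√14400 = 0.6·110 + 0.2·100 + 0.2·120 = 110
CE = (110)² = 12100
Risk premium = EV − CE = 12140 − 12100 = 40

$40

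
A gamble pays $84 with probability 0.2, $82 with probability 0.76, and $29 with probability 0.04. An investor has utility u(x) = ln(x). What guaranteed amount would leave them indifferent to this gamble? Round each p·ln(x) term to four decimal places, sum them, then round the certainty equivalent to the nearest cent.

E[u] = 0.2·ln(84) + 0.76·ln(82) + 0.04·ln(29) = 0.8862 + 3.3491 + 0.1347 = 4.3700
CE = e^4.3700 ≈ 79.04

$79.04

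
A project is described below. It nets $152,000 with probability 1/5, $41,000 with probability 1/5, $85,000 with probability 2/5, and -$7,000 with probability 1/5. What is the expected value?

EV = 1/5 × 152000 + 1/5 × 41000 + 2/5 × 85000 + 1/5 × (-7000) = 30400 + 8200 + 34000 − 1400 = 71200

$71,200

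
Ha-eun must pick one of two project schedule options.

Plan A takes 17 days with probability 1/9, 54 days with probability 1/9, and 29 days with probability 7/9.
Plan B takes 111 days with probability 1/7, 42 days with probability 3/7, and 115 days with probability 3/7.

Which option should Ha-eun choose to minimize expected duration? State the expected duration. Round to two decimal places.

Plan A (30.44 days)

Plan A = 1/9 × 17 + 1/9 × 54 + 7/9 × 29 = 1.8889 + 6 + 22.5556 = 30.4444
Plan B = 1/7 × 111 + 3/7 × 42 + 3/7 × 115 = 15.8571 + 18 + 49.2857 = 83.1429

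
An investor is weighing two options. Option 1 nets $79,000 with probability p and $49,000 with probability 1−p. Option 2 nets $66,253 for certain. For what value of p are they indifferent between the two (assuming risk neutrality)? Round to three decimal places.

p = 0.575

p·79000 + (1−p)·49000 = 66253
30000p + 49000 = 66253
p = (66253 − 49000) / 30000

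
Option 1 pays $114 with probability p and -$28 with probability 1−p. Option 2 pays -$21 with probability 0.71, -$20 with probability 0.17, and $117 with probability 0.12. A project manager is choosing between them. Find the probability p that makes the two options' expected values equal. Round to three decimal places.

p = 0.167

EV(Option 2) = 0.71 × (-21) + 0.17 × (-20) + 0.12 × 117 = -14.91 − 3.4 + 14.04 = -4.27
p·114 + (1−p)·(-28) = -4.27
142p − 28 = -4.27
p = (-4.27 + 28) / 142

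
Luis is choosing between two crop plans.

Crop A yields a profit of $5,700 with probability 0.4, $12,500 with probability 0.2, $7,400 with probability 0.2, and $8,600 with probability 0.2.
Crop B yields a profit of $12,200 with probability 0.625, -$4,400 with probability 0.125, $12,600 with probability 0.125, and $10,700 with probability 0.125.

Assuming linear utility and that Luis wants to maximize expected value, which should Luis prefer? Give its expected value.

Crop A = 0.4 × 5700 + 0.2 × 12500 + 0.2 × 7400 + 0.2 × 8600 = 2280 + 2500 + 1480 + 1720 = 7980
Crop B = 0.625 × 12200 + 0.125 × (-4400) + 0.125 × 12600 + 0.125 × 10700 = 7625 − 550 + 1575 + 1337.5 = 9987.5

Crop B ($9,987.50)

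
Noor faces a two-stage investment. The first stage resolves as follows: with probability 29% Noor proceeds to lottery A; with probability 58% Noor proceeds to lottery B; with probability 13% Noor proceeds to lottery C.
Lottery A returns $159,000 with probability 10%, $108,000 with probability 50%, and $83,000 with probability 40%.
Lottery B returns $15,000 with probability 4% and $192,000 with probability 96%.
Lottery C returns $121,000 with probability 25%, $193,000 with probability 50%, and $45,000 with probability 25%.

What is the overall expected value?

$155,092.60

EV(A) = 0.1 × 159000 + 0.5 × 108000 + 0.4 × 83000 = 15900 + 54000 + 33200 = 103100
EV(B) = 0.04 × 15000 + 0.96 × 192000 = 600 + 184320 = 184920
EV(C) = 0.25 × 121000 + 0.5 × 193000 + 0.25 × 45000 = 30250 + 96500 + 11250 = 138000
Overall = 0.29 × 103100 + 0.58 × 184920 + 0.13 × 138000 = 29899 + 107253.6 + 17940 = 155092.6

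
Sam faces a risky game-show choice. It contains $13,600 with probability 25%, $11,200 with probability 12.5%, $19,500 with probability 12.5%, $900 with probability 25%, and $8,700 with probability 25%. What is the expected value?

$9,637.50

EV = 0.25 × 13600 + 0.125 × 11200 + 0.125 × 19500 + 0.25 × 900 + 0.25 × 8700 = 3400 + 1400 + 2437.5 + 225 + 2175 = 9637.5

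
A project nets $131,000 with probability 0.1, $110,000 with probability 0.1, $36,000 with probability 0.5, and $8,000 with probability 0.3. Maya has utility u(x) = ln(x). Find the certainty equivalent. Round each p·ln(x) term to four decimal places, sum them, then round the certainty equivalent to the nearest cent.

$29,170.11

E[u] = 0.1·ln(131000) + 0.1·ln(110000) + 0.5·ln(36000) + 0.3·ln(8000) = 1.1783 + 1.1608 + 5.2456 + 2.6962 = 10.2809
CE = e^10.2809 ≈ 29170.11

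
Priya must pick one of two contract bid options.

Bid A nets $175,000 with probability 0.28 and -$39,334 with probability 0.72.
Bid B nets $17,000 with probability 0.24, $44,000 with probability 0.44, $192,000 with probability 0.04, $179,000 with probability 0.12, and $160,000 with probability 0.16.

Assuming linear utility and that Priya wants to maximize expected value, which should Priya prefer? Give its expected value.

Bid B ($78,200)

Bid A = 0.28 × 175000 + 0.72 × (-39334) = 49000 − 28320.48 = 20679.52
Bid B = 0.24 × 17000 + 0.44 × 44000 + 0.04 × 192000 + 0.12 × 179000 + 0.16 × 160000 = 4080 + 19360 + 7680 + 21480 + 25600 = 78200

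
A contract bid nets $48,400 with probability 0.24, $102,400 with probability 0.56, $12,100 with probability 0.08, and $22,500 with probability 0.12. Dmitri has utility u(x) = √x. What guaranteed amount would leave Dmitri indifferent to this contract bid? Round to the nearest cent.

$66,977.44

E[u] = 0.24·√48400 + 0.56·√102400 + 0.08·√12100 + 0.12·√22500 = 0.24·220 + 0.56·320 + 0.08·110 + 0.12·150 = 258.8
CE = (258.8)² = 66977.44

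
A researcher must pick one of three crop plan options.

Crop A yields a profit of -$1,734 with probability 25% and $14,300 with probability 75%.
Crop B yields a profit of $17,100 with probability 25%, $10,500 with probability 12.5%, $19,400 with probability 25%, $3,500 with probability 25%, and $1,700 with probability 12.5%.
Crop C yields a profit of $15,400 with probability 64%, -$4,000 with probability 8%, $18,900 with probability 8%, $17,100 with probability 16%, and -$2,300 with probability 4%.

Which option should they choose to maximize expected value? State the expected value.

Crop A = 0.25 × (-1734) + 0.75 × 14300 = -433.5 + 10725 = 10291.5
Crop B = 0.25 × 17100 + 0.125 × 10500 + 0.25 × 19400 + 0.25 × 3500 + 0.125 × 1700 = 4275 + 1312.5 + 4850 + 875 + 212.5 = 11525
Crop C = 0.64 × 15400 + 0.08 × (-4000) + 0.08 × 18900 + 0.16 × 17100 + 0.04 × (-2300) = 9856 − 320 + 1512 + 2736 − 92 = 13692

Crop C ($13,692)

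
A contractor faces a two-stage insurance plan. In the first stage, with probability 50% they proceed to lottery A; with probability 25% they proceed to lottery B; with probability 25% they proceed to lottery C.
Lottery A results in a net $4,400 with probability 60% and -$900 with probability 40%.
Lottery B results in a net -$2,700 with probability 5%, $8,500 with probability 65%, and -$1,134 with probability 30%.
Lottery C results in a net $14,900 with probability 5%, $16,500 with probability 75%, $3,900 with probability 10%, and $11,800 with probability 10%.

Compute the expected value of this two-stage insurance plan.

$6,074.95

EV(A) = 0.6 × 4400 + 0.4 × (-900) = 2640 − 360 = 2280
EV(B) = 0.05 × (-2700) + 0.65 × 8500 + 0.3 × (-1134) = -135 + 5525 − 340.2 = 5049.8
EV(C) = 0.05 × 14900 + 0.75 × 16500 + 0.1 × 3900 + 0.1 × 11800 = 745 + 12375 + 390 + 1180 = 14690
Overall = 0.5 × 2280 + 0.25 × 5049.8 + 0.25 × 14690 = 1140 + 1262.45 + 3672.5 = 6074.95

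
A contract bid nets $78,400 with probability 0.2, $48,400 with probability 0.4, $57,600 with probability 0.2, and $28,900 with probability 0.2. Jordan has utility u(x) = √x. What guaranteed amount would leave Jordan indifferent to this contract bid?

E[u] = 0.2·√78400 + 0.4·√48400 + 0.2·√57600 + 0.2·√28900 = 0.2·280 + 0.4·220 + 0.2·240 + 0.2·170 = 226
CE = (226)² = 51076

$51,076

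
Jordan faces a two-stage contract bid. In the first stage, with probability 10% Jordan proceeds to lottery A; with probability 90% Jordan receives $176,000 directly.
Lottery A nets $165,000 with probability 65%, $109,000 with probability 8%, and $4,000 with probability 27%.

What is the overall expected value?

$170,105

EV(A) = 0.65 × 165000 + 0.08 × 109000 + 0.27 × 4000 = 107250 + 8720 + 1080 = 117050
Branch B: 176000 (certain)
Overall = 0.1 × 117050 + 0.9 × 176000 = 11705 + 158400 = 170105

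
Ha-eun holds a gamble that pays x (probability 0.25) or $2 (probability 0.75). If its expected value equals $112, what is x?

x = $442

0.25·x + 0.75·2 = 112
0.25·x = 112 − 1.5 = 110.5
x = 110.5 / 0.25 = 442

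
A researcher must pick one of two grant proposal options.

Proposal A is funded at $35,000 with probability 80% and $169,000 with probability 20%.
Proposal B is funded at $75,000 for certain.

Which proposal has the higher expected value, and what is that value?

Proposal B ($75,000)

Proposal A = 0.8 × 35000 + 0.2 × 169000 = 28000 + 33800 = 61800
Proposal B: 75000 (certain)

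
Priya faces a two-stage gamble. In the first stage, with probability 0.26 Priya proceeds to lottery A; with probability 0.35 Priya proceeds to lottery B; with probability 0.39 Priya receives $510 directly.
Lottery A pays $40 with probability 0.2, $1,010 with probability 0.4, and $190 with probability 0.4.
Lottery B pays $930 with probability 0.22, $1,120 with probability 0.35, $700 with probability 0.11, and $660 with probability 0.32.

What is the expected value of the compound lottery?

EV(A) = 0.2 × 40 + 0.4 × 1010 + 0.4 × 190 = 8 + 404 + 76 = 488
EV(B) = 0.22 × 930 + 0.35 × 1120 + 0.11 × 700 + 0.32 × 660 = 204.6 + 392 + 77 + 211.2 = 884.8
Branch C: 510 (certain)
Overall = 0.26 × 488 + 0.35 × 884.8 + 0.39 × 510 = 126.88 + 309.68 + 198.9 = 635.46

$635.46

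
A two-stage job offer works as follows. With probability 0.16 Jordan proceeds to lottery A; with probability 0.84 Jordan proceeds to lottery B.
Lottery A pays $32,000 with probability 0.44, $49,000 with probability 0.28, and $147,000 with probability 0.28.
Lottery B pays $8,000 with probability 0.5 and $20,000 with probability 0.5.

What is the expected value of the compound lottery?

EV(A) = 0.44 × 32000 + 0.28 × 49000 + 0.28 × 147000 = 14080 + 13720 + 41160 = 68960
EV(B) = 0.5 × 8000 + 0.5 × 20000 = 4000 + 10000 = 14000
Overall = 0.16 × 68960 + 0.84 × 14000 = 11033.6 + 11760 = 22793.6

$22,793.60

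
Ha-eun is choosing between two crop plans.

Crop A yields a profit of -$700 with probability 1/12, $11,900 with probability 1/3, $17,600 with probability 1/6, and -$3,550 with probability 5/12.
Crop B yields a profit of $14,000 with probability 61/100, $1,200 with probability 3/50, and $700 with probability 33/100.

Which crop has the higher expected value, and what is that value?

Crop B ($8,843)

Crop A = 1/12 × (-700) + 1/3 × 11900 + 1/6 × 17600 + 5/12 × (-3550) = -58.3333 + 3966.6667 + 2933.3333 − 1479.1667 = 5362.5
Crop B = 61/100 × 14000 + 3/50 × 1200 + 33/100 × 700 = 8540 + 72 + 231 = 8843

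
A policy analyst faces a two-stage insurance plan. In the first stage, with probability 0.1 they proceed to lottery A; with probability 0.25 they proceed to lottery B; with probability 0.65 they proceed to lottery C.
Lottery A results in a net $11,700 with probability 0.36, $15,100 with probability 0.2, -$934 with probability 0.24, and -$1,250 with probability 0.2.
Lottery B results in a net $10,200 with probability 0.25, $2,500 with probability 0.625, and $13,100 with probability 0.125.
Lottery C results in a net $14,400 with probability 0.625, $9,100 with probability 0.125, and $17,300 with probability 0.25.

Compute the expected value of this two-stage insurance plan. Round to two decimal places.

EV(A) = 0.36 × 11700 + 0.2 × 15100 + 0.24 × (-934) + 0.2 × (-1250) = 4212 + 3020 − 224.16 − 250 = 6757.84
EV(B) = 0.25 × 10200 + 0.625 × 2500 + 0.125 × 13100 = 2550 + 1562.5 + 1637.5 = 5750
EV(C) = 0.625 × 14400 + 0.125 × 9100 + 0.25 × 17300 = 9000 + 1137.5 + 4325 = 14462.5
Overall = 0.1 × 6757.84 + 0.25 × 5750 + 0.65 × 14462.5 = 675.784 + 1437.5 + 9400.625 = 11513.909

$11,513.91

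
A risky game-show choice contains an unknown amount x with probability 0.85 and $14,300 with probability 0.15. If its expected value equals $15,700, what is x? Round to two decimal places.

0.85·x + 0.15·14300 = 15700
0.85·x = 15700 − 2145 = 13555
x = 13555 / 0.85 = 15947.0588

x = $15,947.06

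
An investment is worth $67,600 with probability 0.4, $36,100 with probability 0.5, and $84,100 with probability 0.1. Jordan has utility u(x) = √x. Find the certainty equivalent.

$51,984

E[u] = 0.4·√67600 + 0.5·√36100 + 0.1·√84100 = 0.4·260 + 0.5·190 + 0.1·290 = 228
CE = (228)² = 51984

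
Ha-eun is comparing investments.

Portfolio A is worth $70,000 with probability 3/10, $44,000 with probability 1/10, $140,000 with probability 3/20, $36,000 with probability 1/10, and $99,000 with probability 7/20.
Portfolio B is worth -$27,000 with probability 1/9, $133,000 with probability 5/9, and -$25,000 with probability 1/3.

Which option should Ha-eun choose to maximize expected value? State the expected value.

Portfolio A ($84,650)

Portfolio A = 3/10 × 70000 + 1/10 × 44000 + 3/20 × 140000 + 1/10 × 36000 + 7/20 × 99000 = 21000 + 4400 + 21000 + 3600 + 34650 = 84650
Portfolio B = 1/9 × (-27000) + 5/9 × 133000 + 1/3 × (-25000) = -3000 + 73888.8889 − 8333.3333 = 62555.5556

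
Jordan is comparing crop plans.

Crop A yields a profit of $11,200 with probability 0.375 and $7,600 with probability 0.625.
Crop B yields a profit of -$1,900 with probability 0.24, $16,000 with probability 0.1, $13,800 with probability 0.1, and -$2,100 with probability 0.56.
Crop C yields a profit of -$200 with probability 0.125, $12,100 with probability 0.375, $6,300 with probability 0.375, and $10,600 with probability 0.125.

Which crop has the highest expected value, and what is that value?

Crop A = 0.375 × 11200 + 0.625 × 7600 = 4200 + 4750 = 8950
Crop B = 0.24 × (-1900) + 0.1 × 16000 + 0.1 × 13800 + 0.56 × (-2100) = -456 + 1600 + 1380 − 1176 = 1348
Crop C = 0.125 × (-200) + 0.375 × 12100 + 0.375 × 6300 + 0.125 × 10600 = -25 + 4537.5 + 2362.5 + 1325 = 8200

Crop A ($8,950)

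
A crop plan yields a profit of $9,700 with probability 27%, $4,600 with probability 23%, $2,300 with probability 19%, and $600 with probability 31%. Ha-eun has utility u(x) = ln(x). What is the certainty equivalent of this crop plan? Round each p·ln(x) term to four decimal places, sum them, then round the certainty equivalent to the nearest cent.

$2,623.07

E[u] = 0.27·ln(9700) + 0.23·ln(4600) + 0.19·ln(2300) + 0.31·ln(600) = 2.4786 + 1.9398 + 1.4707 + 1.9830 = 7.8721
CE = e^7.8721 ≈ 2623.07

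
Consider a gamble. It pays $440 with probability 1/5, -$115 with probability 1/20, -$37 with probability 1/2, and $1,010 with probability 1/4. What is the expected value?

EV = 1/5 × 440 + 1/20 × (-115) + 1/2 × (-37) + 1/4 × 1010 = 88 − 5.75 − 18.5 + 252.5 = 316.25

$316.25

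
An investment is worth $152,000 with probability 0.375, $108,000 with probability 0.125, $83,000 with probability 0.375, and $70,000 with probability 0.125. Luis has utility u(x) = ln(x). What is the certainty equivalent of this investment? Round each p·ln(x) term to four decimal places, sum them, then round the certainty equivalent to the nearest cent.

$105,355.96

E[u] = 0.375·ln(152000) + 0.125·ln(108000) + 0.375·ln(83000) + 0.125·ln(70000) = 4.4744 + 1.4487 + 4.2475 + 1.3945 = 11.5651
CE = e^11.5651 ≈ 105355.96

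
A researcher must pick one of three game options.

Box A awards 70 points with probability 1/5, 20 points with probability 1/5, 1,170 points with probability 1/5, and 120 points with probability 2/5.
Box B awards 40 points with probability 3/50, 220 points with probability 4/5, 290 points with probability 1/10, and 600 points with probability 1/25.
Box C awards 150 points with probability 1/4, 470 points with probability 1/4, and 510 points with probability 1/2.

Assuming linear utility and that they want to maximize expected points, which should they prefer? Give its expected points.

Box C (410 points)

Box A = 1/5 × 70 + 1/5 × 20 + 1/5 × 1170 + 2/5 × 120 = 14 + 4 + 234 + 48 = 300
Box B = 3/50 × 40 + 4/5 × 220 + 1/10 × 290 + 1/25 × 600 = 2.4 + 176 + 29 + 24 = 231.4
Box C = 1/4 × 150 + 1/4 × 470 + 1/2 × 510 = 37.5 + 117.5 + 255 = 410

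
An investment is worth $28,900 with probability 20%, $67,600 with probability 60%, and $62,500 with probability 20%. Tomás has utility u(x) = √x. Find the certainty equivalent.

E[u] = 0.2·√28900 + 0.6·√67600 + 0.2·√62500 = 0.2·170 + 0.6·260 + 0.2·250 = 240
CE = (240)² = 57600

$57,600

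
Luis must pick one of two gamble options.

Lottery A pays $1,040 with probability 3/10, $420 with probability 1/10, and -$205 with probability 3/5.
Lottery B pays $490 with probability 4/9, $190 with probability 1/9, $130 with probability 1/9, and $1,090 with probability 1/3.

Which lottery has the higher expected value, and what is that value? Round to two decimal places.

Lottery A = 3/10 × 1040 + 1/10 × 420 + 3/5 × (-205) = 312 + 42 − 123 = 231
Lottery B = 4/9 × 490 + 1/9 × 190 + 1/9 × 130 + 1/3 × 1090 = 217.7778 + 21.1111 + 14.4444 + 363.3333 = 616.6667

Lottery B ($616.67)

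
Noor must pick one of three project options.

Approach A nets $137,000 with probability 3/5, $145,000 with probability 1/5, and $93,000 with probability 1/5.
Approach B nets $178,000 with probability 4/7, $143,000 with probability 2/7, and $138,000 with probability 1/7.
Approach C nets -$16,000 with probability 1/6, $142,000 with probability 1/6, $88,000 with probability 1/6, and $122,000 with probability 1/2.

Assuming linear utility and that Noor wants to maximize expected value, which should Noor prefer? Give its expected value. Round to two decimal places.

Approach B ($162,285.71)

Approach A = 3/5 × 137000 + 1/5 × 145000 + 1/5 × 93000 = 82200 + 29000 + 18600 = 129800
Approach B = 4/7 × 178000 + 2/7 × 143000 + 1/7 × 138000 = 101714.2857 + 40857.1429 + 19714.2857 = 162285.7143
Approach C = 1/6 × (-16000) + 1/6 × 142000 + 1/6 × 88000 + 1/2 × 122000 = -2666.6667 + 23666.6667 + 14666.6667 + 61000 = 96666.6667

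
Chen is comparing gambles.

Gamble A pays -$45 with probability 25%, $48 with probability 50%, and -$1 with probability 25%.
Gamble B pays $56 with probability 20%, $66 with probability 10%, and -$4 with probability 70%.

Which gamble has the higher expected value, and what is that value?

Gamble B ($15)

Gamble A = 0.25 × (-45) + 0.5 × 48 + 0.25 × (-1) = -11.25 + 24 − 0.25 = 12.5
Gamble B = 0.2 × 56 + 0.1 × 66 + 0.7 × (-4) = 11.2 + 6.6 − 2.8 = 15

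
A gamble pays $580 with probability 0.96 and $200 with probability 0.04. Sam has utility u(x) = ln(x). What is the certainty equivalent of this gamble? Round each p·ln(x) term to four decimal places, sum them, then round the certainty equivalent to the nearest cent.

$555.80

E[u] = 0.96·ln(580) + 0.04·ln(200) = 6.1085 + 0.2119 = 6.3204
CE = e^6.3204 ≈ 555.80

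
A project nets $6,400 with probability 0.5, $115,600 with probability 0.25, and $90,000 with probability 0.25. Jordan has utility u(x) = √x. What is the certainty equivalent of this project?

$40,000

E[u] = 0.5·√6400 + 0.25·√115600 + 0.25·√90000 = 0.5·80 + 0.25·340 + 0.25·300 = 200
CE = (200)² = 40000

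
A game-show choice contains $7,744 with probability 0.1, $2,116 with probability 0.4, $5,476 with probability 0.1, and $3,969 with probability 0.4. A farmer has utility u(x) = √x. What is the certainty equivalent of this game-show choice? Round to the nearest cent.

E[u] = 0.1·√7744 + 0.4·√2116 + 0.1·√5476 + 0.4·√3969 = 0.1·88 + 0.4·46 + 0.1·74 + 0.4·63 = 59.8
CE = (59.8)² = 3576.04

$3,576.04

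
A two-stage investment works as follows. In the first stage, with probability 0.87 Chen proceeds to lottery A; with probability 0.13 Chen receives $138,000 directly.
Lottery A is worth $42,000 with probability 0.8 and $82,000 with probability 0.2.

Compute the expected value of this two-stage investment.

$61,440

EV(A) = 0.8 × 42000 + 0.2 × 82000 = 33600 + 16400 = 50000
Branch B: 138000 (certain)
Overall = 0.87 × 50000 + 0.13 × 138000 = 43500 + 17940 = 61440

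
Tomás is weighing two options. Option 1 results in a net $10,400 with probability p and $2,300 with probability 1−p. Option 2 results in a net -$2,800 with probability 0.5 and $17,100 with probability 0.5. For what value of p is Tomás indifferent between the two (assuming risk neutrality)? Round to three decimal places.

EV(Option 2) = 0.5 × (-2800) + 0.5 × 17100 = -1400 + 8550 = 7150
p·10400 + (1−p)·2300 = 7150
8100p + 2300 = 7150
p = (7150 − 2300) / 8100

p = 0.599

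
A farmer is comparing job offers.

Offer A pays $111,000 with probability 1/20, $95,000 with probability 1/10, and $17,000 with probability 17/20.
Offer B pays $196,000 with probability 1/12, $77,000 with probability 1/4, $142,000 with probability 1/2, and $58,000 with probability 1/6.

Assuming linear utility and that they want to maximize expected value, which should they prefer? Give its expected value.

Offer A = 1/20 × 111000 + 1/10 × 95000 + 17/20 × 17000 = 5550 + 9500 + 14450 = 29500
Offer B = 1/12 × 196000 + 1/4 × 77000 + 1/2 × 142000 + 1/6 × 58000 = 16333.3333 + 19250 + 71000 + 9666.6667 = 116250

Offer B ($116,250)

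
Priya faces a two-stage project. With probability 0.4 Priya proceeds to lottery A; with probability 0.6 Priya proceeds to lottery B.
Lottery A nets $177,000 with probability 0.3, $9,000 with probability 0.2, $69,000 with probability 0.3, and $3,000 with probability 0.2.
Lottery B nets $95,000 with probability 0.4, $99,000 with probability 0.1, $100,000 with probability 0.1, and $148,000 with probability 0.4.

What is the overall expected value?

$100,740

EV(A) = 0.3 × 177000 + 0.2 × 9000 + 0.3 × 69000 + 0.2 × 3000 = 53100 + 1800 + 20700 + 600 = 76200
EV(B) = 0.4 × 95000 + 0.1 × 99000 + 0.1 × 100000 + 0.4 × 148000 = 38000 + 9900 + 10000 + 59200 = 117100
Overall = 0.4 × 76200 + 0.6 × 117100 = 30480 + 70260 = 100740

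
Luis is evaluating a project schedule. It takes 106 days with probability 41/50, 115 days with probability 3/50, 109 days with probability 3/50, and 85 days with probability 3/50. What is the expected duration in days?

105.46 days

EV = 41/50 × 106 + 3/50 × 115 + 3/50 × 109 + 3/50 × 85 = 86.92 + 6.9 + 6.54 + 5.1 = 105.46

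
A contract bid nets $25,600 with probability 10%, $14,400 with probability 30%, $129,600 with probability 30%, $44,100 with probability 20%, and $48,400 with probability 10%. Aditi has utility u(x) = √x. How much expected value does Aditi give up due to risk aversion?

E[u] = 0.1·√25600 + 0.3·√14400 + 0.3·√129600 + 0.2·√44100 + 0.1·√48400 = 0.1·160 + 0.3·120 + 0.3·360 + 0.2·210 + 0.1·220 = 224
CE = (224)² = 50176
Risk premium = EV − CE = 59420 − 50176 = 9244

$9,244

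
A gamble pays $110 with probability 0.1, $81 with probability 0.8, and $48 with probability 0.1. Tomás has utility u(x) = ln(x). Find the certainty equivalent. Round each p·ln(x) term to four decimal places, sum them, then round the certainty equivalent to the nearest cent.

E[u] = 0.1·ln(110) + 0.8·ln(81) + 0.1·ln(48) = 0.4700 + 3.5156 + 0.3871 = 4.3727
CE = e^4.3727 ≈ 79.26

$79.26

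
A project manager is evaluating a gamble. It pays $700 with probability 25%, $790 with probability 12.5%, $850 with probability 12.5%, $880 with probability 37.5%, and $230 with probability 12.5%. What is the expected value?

EV = 0.25 × 700 + 0.125 × 790 + 0.125 × 850 + 0.375 × 880 + 0.125 × 230 = 175 + 98.75 + 106.25 + 330 + 28.75 = 738.75

$738.75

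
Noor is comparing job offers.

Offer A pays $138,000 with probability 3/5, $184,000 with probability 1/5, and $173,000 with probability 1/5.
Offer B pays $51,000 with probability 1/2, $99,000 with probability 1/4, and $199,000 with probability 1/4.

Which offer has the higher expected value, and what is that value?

Offer A = 3/5 × 138000 + 1/5 × 184000 + 1/5 × 173000 = 82800 + 36800 + 34600 = 154200
Offer B = 1/2 × 51000 + 1/4 × 99000 + 1/4 × 199000 = 25500 + 24750 + 49750 = 100000

Offer A ($154,200)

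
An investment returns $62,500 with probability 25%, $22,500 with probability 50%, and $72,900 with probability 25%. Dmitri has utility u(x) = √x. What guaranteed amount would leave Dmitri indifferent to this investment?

$42,025

E[u] = 0.25·√62500 + 0.5·√22500 + 0.25·√72900 = 0.25·250 + 0.5·150 + 0.25·270 = 205
CE = (205)² = 42025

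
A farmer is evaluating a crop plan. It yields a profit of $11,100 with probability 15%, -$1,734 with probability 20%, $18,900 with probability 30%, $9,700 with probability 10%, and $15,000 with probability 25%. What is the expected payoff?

EV = 0.15 × 11100 + 0.2 × (-1734) + 0.3 × 18900 + 0.1 × 9700 + 0.25 × 15000 = 1665 − 346.8 + 5670 + 970 + 3750 = 11708.2

$11,708.20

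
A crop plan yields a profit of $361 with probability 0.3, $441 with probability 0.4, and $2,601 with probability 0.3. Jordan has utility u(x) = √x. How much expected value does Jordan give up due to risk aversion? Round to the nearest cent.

$200.64

E[u] = 0.3·√361 + 0.4·√441 + 0.3·√2601 = 0.3·19 + 0.4·21 + 0.3·51 = 29.4
CE = (29.4)² = 864.36
Risk premium = EV − CE = 1065 − 864.36 = 200.64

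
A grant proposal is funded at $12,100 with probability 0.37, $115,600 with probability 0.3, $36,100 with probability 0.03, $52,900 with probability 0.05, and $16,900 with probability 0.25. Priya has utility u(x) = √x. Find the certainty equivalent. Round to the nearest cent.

$37,017.76

E[u] = 0.37·√12100 + 0.3·√115600 + 0.03·√36100 + 0.05·√52900 + 0.25·√16900 = 0.37·110 + 0.3·340 + 0.03·190 + 0.05·230 + 0.25·130 = 192.4
CE = (192.4)² = 37017.76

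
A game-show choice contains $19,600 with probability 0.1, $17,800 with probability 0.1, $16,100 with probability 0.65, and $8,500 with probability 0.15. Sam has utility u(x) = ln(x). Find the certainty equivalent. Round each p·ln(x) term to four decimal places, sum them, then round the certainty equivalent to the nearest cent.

$15,070.58

E[u] = 0.1·ln(19600) + 0.1·ln(17800) + 0.65·ln(16100) + 0.15·ln(8500) = 0.9883 + 0.9787 + 6.2963 + 1.3572 = 9.6205
CE = e^9.6205 ≈ 15070.58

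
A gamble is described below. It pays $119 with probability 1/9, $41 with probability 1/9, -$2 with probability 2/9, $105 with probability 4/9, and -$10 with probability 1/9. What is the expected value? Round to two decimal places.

$62.89

EV = 1/9 × 119 + 1/9 × 41 + 2/9 × (-2) + 4/9 × 105 + 1/9 × (-10) = 13.2222 + 4.5556 − 0.4444 + 46.6667 − 1.1111 = 62.8889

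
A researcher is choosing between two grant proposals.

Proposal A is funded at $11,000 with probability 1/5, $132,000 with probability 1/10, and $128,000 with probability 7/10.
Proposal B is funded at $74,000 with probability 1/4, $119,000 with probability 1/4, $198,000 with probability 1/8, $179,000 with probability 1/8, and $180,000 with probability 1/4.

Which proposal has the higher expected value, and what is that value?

Proposal A = 1/5 × 11000 + 1/10 × 132000 + 7/10 × 128000 = 2200 + 13200 + 89600 = 105000
Proposal B = 1/4 × 74000 + 1/4 × 119000 + 1/8 × 198000 + 1/8 × 179000 + 1/4 × 180000 = 18500 + 29750 + 24750 + 22375 + 45000 = 140375

Proposal B ($140,375)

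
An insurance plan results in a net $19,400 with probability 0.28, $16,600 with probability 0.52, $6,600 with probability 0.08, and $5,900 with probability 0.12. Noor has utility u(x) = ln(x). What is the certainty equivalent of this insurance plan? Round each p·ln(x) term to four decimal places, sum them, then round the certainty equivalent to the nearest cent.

E[u] = 0.28·ln(19400) + 0.52·ln(16600) + 0.08·ln(6600) + 0.12·ln(5900) = 2.7644 + 5.0529 + 0.7036 + 1.0419 = 9.5628
CE = e^9.5628 ≈ 14225.62

$14,225.62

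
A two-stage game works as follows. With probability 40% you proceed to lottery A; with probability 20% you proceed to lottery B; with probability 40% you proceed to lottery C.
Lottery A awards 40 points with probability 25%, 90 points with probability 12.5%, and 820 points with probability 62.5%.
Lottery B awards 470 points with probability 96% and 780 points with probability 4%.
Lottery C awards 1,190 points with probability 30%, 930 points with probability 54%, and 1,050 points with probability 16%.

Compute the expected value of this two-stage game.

EV(A) = 0.25 × 40 + 0.125 × 90 + 0.625 × 820 = 10 + 11.25 + 512.5 = 533.75
EV(B) = 0.96 × 470 + 0.04 × 780 = 451.2 + 31.2 = 482.4
EV(C) = 0.3 × 1190 + 0.54 × 930 + 0.16 × 1050 = 357 + 502.2 + 168 = 1027.2
Overall = 0.4 × 533.75 + 0.2 × 482.4 + 0.4 × 1027.2 = 213.5 + 96.48 + 410.88 = 720.86

720.86 points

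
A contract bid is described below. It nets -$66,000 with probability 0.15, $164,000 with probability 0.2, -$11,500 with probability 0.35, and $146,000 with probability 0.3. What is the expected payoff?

$62,675

EV = 0.15 × (-66000) + 0.2 × 164000 + 0.35 × (-11500) + 0.3 × 146000 = -9900 + 32800 − 4025 + 43800 = 62675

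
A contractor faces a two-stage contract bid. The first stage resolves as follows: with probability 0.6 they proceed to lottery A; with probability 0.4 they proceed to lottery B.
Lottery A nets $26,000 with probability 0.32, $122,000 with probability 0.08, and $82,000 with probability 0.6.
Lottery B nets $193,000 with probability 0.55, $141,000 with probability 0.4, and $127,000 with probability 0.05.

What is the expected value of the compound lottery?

EV(A) = 0.32 × 26000 + 0.08 × 122000 + 0.6 × 82000 = 8320 + 9760 + 49200 = 67280
EV(B) = 0.55 × 193000 + 0.4 × 141000 + 0.05 × 127000 = 106150 + 56400 + 6350 = 168900
Overall = 0.6 × 67280 + 0.4 × 168900 = 40368 + 67560 = 107928

$107,928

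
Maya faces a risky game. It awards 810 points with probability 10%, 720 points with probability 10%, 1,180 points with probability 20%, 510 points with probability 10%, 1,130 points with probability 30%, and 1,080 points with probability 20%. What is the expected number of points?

EV = 0.1 × 810 + 0.1 × 720 + 0.2 × 1180 + 0.1 × 510 + 0.3 × 1130 + 0.2 × 1080 = 81 + 72 + 236 + 51 + 339 + 216 = 995

995 points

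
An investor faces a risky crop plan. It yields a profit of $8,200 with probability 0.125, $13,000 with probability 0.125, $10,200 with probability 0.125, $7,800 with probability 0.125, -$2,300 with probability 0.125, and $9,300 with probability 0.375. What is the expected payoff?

EV = 0.125 × 8200 + 0.125 × 13000 + 0.125 × 10200 + 0.125 × 7800 + 0.125 × (-2300) + 0.375 × 9300 = 1025 + 1625 + 1275 + 975 − 287.5 + 3487.5 = 8100

$8,100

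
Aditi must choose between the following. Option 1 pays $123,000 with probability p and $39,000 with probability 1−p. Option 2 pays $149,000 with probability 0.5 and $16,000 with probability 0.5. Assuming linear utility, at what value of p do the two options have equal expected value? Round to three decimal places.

EV(Option 2) = 0.5 × 149000 + 0.5 × 16000 = 74500 + 8000 = 82500
p·123000 + (1−p)·39000 = 82500
84000p + 39000 = 82500
p = (82500 − 39000) / 84000

p = 0.518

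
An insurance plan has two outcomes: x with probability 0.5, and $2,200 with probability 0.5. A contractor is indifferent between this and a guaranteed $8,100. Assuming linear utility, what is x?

x = $14,000

0.5·x + 0.5·2200 = 8100
0.5·x = 8100 − 1100 = 7000
x = 7000 / 0.5 = 14000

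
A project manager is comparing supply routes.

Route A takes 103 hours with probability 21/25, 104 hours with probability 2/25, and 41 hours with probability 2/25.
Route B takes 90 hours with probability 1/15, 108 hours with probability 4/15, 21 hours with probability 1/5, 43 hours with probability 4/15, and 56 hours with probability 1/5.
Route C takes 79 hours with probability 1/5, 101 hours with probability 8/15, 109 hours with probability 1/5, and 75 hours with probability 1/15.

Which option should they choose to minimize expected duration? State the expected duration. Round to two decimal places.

Route A = 21/25 × 103 + 2/25 × 104 + 2/25 × 41 = 86.52 + 8.32 + 3.28 = 98.12
Route B = 1/15 × 90 + 4/15 × 108 + 1/5 × 21 + 4/15 × 43 + 1/5 × 56 = 6 + 28.8 + 4.2 + 11.4667 + 11.2 = 61.6667
Route C = 1/5 × 79 + 8/15 × 101 + 1/5 × 109 + 1/15 × 75 = 15.8 + 53.8667 + 21.8 + 5 = 96.4667

Route B (61.67 hours)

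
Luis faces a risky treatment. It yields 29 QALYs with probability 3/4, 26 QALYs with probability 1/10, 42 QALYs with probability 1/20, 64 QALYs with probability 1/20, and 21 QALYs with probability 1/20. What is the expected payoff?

EV = 3/4 × 29 + 1/10 × 26 + 1/20 × 42 + 1/20 × 64 + 1/20 × 21 = 21.75 + 2.6 + 2.1 + 3.2 + 1.05 = 30.7

30.7 QALYs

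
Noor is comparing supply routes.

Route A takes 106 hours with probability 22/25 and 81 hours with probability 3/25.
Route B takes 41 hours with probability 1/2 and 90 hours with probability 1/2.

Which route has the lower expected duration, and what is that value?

Route A = 22/25 × 106 + 3/25 × 81 = 93.28 + 9.72 = 103
Route B = 1/2 × 41 + 1/2 × 90 = 20.5 + 45 = 65.5

Route B (65.5 hours)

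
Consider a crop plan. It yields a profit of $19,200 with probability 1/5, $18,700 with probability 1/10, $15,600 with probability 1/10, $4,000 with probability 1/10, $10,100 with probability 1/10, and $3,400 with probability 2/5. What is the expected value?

EV = 1/5 × 19200 + 1/10 × 18700 + 1/10 × 15600 + 1/10 × 4000 + 1/10 × 10100 + 2/5 × 3400 = 3840 + 1870 + 1560 + 400 + 1010 + 1360 = 10040

$10,040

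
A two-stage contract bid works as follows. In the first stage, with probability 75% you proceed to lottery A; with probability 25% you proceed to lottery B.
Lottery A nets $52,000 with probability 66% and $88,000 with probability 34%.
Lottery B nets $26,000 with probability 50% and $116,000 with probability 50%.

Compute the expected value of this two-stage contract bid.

$65,930

EV(A) = 0.66 × 52000 + 0.34 × 88000 = 34320 + 29920 = 64240
EV(B) = 0.5 × 26000 + 0.5 × 116000 = 13000 + 58000 = 71000
Overall = 0.75 × 64240 + 0.25 × 71000 = 48180 + 17750 = 65930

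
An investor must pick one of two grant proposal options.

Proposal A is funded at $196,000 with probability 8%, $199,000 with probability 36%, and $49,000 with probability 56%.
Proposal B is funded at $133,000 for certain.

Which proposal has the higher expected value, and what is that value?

Proposal B ($133,000)

Proposal A = 0.08 × 196000 + 0.36 × 199000 + 0.56 × 49000 = 15680 + 71640 + 27440 = 114760
Proposal B: 133000 (certain)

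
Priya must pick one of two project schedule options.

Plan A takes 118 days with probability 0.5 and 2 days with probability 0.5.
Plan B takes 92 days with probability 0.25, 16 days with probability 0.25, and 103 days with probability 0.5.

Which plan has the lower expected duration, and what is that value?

Plan A (60 days)

Plan A = 0.5 × 118 + 0.5 × 2 = 59 + 1 = 60
Plan B = 0.25 × 92 + 0.25 × 16 + 0.5 × 103 = 23 + 4 + 51.5 = 78.5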